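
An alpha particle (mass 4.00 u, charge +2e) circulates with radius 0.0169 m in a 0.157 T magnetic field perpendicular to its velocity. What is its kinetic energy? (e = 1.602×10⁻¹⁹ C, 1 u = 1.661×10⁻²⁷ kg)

KE ≈ 5.44×10⁻¹⁷ J

v = |q|Br/m, then KE = ½mv² = (qBr)²/(2m).
v = (3.204×10⁻¹⁹)(0.157)(0.0169)/6.644×10⁻²⁷ ≈ 1.280×10⁵ m/s.
KE = ½(6.644×10⁻²⁷)(1.280×10⁵)² ≈ 5.44×10⁻¹⁷ J.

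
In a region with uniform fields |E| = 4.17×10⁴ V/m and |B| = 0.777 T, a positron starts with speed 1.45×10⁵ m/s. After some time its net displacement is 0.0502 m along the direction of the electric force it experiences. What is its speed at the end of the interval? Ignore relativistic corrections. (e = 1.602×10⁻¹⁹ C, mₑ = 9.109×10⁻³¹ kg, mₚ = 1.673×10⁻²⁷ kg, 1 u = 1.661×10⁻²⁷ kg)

B does no work; ΔKE = |q|E d.
½mv_f² = ½mv₀² + |q|Ed = ½(9.109×10⁻³¹)(1.45×10⁵)² + (1.602×10⁻¹⁹)(4.17×10⁴)(0.0502) ≈ 9.576×10⁻²¹ J + 3.354×10⁻¹⁶ J ≈ 3.354×10⁻¹⁶ J.
v_f = √(2·3.354×10⁻¹⁶/9.109×10⁻³¹) ≈ 2.71×10⁷ m/s.

v_f ≈ 2.71×10⁷ m/s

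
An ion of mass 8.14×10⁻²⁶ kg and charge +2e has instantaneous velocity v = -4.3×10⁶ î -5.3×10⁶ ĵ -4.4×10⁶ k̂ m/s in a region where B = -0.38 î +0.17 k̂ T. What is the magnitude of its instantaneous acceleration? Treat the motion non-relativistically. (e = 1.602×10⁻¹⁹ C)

v×B = (-9.01×10⁵, 2.40×10⁶, -2.01×10⁶) N/C.
F = q v×B = (3.204×10⁻¹⁹ C)·(-9.01×10⁵, 2.40×10⁶, -2.01×10⁶) = (-2.89×10⁻¹³, 7.70×10⁻¹³, -6.45×10⁻¹³) N.
|a| = |F|/m = 1.045×10⁻¹²/8.14×10⁻²⁶ ≈ 1.28×10¹³ m/s².

|a| ≈ 1.28×10¹³ m/s²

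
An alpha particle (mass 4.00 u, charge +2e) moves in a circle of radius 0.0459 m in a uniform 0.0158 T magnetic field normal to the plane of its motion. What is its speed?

From |q|vB = mv²/r, v = |q|Br/m.
v = (3.204×10⁻¹⁹)(0.0158)(0.0459)/6.644×10⁻²⁷ ≈ 3.50×10⁴ m/s.

v ≈ 3.50×10⁴ m/s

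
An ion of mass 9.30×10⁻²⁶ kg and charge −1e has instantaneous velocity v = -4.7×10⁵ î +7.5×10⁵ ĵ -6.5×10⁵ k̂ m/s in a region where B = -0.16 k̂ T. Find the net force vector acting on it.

v×B = (-1.20×10⁵, -7.52×10⁴, 0) N/C.
F = q v×B = (−1.602×10⁻¹⁹ C)·(-1.20×10⁵, -7.52×10⁴, 0) = (1.92×10⁻¹⁴, 1.20×10⁻¹⁴, 0) N.

F ≈ (1.92×10⁻¹⁴, 1.20×10⁻¹⁴, 0) N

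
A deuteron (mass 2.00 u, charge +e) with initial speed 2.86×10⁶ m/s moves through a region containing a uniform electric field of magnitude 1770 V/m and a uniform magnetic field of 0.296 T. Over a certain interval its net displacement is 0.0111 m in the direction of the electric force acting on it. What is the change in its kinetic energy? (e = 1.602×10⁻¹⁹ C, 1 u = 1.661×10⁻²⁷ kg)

The magnetic force is always ⟂ v and does no work; only the electric force changes KE.
ΔKE = F_E · d = |q|E d = (1.602×10⁻¹⁹)(1770)(0.0111) ≈ 3.15×10⁻¹⁸ J.

ΔKE ≈ 3.15×10⁻¹⁸ J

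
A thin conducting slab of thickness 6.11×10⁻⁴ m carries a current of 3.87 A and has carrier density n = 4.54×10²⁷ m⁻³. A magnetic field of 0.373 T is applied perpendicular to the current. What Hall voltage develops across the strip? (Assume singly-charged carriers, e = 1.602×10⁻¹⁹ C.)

V_H = IB/(n e t).
V_H = (3.87)(0.373)/((4.54×10²⁷)(1.602×10⁻¹⁹)(6.11×10⁻⁴)) ≈ 3.25×10⁻⁶ V.

V_H ≈ 3.25×10⁻⁶ V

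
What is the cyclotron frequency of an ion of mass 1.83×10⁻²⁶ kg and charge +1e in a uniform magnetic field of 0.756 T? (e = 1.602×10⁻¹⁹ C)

f = |q|B/(2πm).
f = (1.602×10⁻¹⁹)(0.756)/(2π·1.83×10⁻²⁶) ≈ 1.05×10⁶ Hz.

f ≈ 1.05×10⁶ Hz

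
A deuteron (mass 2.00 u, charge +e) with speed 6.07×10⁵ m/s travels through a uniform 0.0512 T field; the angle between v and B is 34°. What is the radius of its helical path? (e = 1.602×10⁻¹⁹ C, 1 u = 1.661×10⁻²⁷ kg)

v⊥ = v sinθ = 6.07×10⁵·sin34° ≈ 3.394×10⁵ m/s.
r = m v⊥/(|q|B) = (3.322×10⁻²⁷)(3.394×10⁵)/((1.602×10⁻¹⁹)(0.0512)) ≈ 0.137 m.

r ≈ 0.137 m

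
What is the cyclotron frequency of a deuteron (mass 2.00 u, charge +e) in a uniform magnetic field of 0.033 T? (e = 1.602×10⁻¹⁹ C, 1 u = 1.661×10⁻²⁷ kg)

f = |q|B/(2πm).
f = (1.602×10⁻¹⁹)(0.033)/(2π·3.322×10⁻²⁷) ≈ 2.5×10⁵ Hz.

f ≈ 2.5×10⁵ Hz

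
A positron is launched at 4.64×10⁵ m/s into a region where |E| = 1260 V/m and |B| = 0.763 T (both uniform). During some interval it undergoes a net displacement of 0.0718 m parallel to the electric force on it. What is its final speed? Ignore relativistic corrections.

v_f ≈ 5.66×10⁶ m/s

B does no work; ΔKE = |q|E d.
½mv_f² = ½mv₀² + |q|Ed = ½(9.109×10⁻³¹)(4.64×10⁵)² + (1.602×10⁻¹⁹)(1260)(0.0718) ≈ 9.806×10⁻²⁰ J + 1.449×10⁻¹⁷ J ≈ 1.459×10⁻¹⁷ J.
v_f = √(2·1.459×10⁻¹⁷/9.109×10⁻³¹) ≈ 5.66×10⁶ m/s.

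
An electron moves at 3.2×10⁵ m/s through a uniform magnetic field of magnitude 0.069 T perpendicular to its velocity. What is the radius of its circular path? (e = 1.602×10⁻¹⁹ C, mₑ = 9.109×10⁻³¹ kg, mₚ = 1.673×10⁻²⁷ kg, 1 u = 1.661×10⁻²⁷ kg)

The magnetic force provides the centripetal force: |q|vB = mv²/r.
r = mv/(|q|B) = (9.109×10⁻³¹)(3.2×10⁵)/((1.602×10⁻¹⁹)(0.069)) ≈ 2.6×10⁻⁵ m.

r ≈ 2.6×10⁻⁵ m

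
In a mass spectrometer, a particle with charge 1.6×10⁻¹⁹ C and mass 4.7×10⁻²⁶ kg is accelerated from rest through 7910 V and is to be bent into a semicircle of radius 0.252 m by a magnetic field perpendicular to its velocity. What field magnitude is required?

B ≈ 0.271 T

v = √(2|q|V/m) = √(2·1.6×10⁻¹⁹·7910/4.7×10⁻²⁶) ≈ 2.321×10⁵ m/s.
B = mv/(|q|r) = (4.7×10⁻²⁶)(2.321×10⁵)/((1.6×10⁻¹⁹)(0.252)) ≈ 0.271 T.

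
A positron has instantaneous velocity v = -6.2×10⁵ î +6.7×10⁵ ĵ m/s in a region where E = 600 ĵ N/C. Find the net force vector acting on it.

Only an electric field acts, so F = qE = (1.602×10⁻¹⁹ C)·(0, 600, 0) = (0, 9.61×10⁻¹⁷, 0) N.

F ≈ (0, 9.61×10⁻¹⁷, 0) N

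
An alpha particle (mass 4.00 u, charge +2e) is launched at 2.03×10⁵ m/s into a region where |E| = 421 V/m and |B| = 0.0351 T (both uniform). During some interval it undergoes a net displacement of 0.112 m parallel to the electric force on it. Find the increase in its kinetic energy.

ΔKE ≈ 1.51×10⁻¹⁷ J

The magnetic force is always ⟂ v and does no work; only the electric force changes KE.
ΔKE = F_E · d = |q|E d = (3.204×10⁻¹⁹)(421)(0.112) ≈ 1.51×10⁻¹⁷ J.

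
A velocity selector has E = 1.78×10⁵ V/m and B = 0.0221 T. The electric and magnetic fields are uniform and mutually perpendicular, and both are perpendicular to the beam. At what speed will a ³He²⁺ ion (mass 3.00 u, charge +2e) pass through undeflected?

For undeflected motion the electric and magnetic forces balance: qE = qvB.
v = E/B = 1.78×10⁵/0.0221 = 8.05×10⁶ m/s.

v = 8.05×10⁶ m/s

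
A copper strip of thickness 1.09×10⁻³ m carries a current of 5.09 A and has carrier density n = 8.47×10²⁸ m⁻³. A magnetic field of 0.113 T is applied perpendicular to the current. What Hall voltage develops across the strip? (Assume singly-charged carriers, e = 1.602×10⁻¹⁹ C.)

V_H = IB/(n e t).
V_H = (5.09)(0.113)/((8.47×10²⁸)(1.602×10⁻¹⁹)(1.09×10⁻³)) ≈ 3.89×10⁻⁸ V.

V_H ≈ 3.89×10⁻⁸ V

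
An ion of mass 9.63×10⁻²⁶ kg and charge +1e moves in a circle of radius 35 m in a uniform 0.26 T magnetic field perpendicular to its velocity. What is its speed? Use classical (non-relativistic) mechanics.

v ≈ 1.5×10⁷ m/s

From |q|vB = mv²/r, v = |q|Br/m.
v = (1.602×10⁻¹⁹)(0.26)(35)/9.63×10⁻²⁶ ≈ 1.5×10⁷ m/s.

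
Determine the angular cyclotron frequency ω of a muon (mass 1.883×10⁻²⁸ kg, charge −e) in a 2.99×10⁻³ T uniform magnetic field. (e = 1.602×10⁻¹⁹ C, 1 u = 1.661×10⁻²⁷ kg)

ω ≈ 2.54×10⁶ rad/s

ω = |q|B/m.
ω = (1.602×10⁻¹⁹)(2.99×10⁻³)/1.883×10⁻²⁸ ≈ 2.54×10⁶ rad/s.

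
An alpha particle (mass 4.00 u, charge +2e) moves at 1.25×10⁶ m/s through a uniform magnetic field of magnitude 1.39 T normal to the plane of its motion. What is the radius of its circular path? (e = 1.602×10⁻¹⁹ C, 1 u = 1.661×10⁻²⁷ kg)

r ≈ 0.0186 m

The magnetic force provides the centripetal force: |q|vB = mv²/r.
r = mv/(|q|B) = (6.644×10⁻²⁷)(1.25×10⁶)/((3.204×10⁻¹⁹)(1.39)) ≈ 0.0186 m.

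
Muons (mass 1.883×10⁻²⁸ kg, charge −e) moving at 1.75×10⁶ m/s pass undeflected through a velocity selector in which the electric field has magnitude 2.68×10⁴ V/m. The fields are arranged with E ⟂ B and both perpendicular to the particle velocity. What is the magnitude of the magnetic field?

B = 0.0153 T

Balance of forces in the selector: qE = qvB ⇒ B = E/v.
B = 2.68×10⁴/1.75×10⁶ = 0.0153 T.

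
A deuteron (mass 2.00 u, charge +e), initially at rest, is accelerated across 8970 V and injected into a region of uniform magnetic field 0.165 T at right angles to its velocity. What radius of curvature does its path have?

Acceleration: |q|V = ½mv² ⇒ v = √(2|q|V/m) = √(2·1.602×10⁻¹⁹·8970/3.322×10⁻²⁷) ≈ 9.301×10⁵ m/s.
In the field: r = mv/(|q|B) = (3.322×10⁻²⁷)(9.301×10⁵)/((1.602×10⁻¹⁹)(0.165)) ≈ 0.117 m.

r ≈ 0.117 m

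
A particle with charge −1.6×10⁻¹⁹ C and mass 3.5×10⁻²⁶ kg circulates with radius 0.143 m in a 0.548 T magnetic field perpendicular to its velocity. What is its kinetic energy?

KE ≈ 1.40×10⁴ eV

v = |q|Br/m, then KE = ½mv² = (qBr)²/(2m).
v = (1.6×10⁻¹⁹)(0.548)(0.143)/3.5×10⁻²⁶ ≈ 3.582×10⁵ m/s.
KE = ½(3.5×10⁻²⁶)(3.582×10⁵)² ≈ 2.25×10⁻¹⁵ J = 1.40×10⁴ eV.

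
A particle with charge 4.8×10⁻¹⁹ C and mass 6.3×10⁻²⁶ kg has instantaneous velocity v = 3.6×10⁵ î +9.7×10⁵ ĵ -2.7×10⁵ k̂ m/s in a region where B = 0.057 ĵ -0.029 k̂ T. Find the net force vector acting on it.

F ≈ (-6.12×10⁻¹⁵, 5.01×10⁻¹⁵, 9.85×10⁻¹⁵) N

v×B = (-1.27×10⁴, 1.04×10⁴, 2.05×10⁴) N/C.
F = q v×B = (4.8×10⁻¹⁹ C)·(-1.27×10⁴, 1.04×10⁴, 2.05×10⁴) = (-6.12×10⁻¹⁵, 5.01×10⁻¹⁵, 9.85×10⁻¹⁵) N.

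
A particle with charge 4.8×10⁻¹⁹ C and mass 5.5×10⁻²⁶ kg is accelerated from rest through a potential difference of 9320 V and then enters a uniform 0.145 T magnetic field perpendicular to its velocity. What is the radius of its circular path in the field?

Acceleration: |q|V = ½mv² ⇒ v = √(2|q|V/m) = √(2·4.8×10⁻¹⁹·9320/5.5×10⁻²⁶) ≈ 4.033×10⁵ m/s.
In the field: r = mv/(|q|B) = (5.5×10⁻²⁶)(4.033×10⁵)/((4.8×10⁻¹⁹)(0.145)) ≈ 0.319 m.

r ≈ 0.319 m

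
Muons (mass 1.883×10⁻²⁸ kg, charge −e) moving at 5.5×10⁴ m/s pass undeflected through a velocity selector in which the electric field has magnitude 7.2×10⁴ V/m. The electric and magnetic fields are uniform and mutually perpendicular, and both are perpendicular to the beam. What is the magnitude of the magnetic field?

Balance of forces in the selector: qE = qvB ⇒ B = E/v.
B = 7.2×10⁴/5.5×10⁴ = 1.3 T.

B = 1.3 T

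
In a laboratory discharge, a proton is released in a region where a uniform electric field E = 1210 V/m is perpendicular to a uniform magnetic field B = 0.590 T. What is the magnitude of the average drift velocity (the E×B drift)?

v_d ≈ 2050 m/s

The E×B drift speed is v_d = E/B.
v_d = 1210/0.590 = 2050 m/s.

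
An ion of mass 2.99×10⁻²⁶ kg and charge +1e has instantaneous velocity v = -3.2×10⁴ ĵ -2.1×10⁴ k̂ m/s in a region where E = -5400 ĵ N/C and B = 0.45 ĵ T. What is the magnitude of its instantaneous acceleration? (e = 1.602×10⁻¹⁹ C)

v×B = (9450, 0, 0) N/C.
E + v×B = (9450, -5400, 0) N/C.
F = q(E + v×B) = (1.602×10⁻¹⁹ C)·(9450, -5400, 0) = (1.51×10⁻¹⁵, -8.65×10⁻¹⁶, 0) N.
|a| = |F|/m = 1.744×10⁻¹⁵/2.99×10⁻²⁶ ≈ 5.83×10¹⁰ m/s².

|a| ≈ 5.83×10¹⁰ m/s²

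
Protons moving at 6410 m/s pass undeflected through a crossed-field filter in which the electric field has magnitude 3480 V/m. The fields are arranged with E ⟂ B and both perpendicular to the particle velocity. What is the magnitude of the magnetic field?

Balance of forces in the selector: qE = qvB ⇒ B = E/v.
B = 3480/6410 = 0.543 T.

B = 0.543 T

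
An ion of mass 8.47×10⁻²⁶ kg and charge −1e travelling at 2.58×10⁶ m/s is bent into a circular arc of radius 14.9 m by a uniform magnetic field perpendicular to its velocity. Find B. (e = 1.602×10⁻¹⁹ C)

B ≈ 0.0915 T

From |q|vB = mv²/r, B = mv/(|q|r).
B = (8.47×10⁻²⁶)(2.58×10⁶)/((1.602×10⁻¹⁹)(14.9)) ≈ 0.0915 T.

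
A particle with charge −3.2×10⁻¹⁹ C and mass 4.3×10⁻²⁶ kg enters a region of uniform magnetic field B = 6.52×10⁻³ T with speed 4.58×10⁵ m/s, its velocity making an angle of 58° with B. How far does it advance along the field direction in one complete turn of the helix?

p ≈ 31.4 m

v∥ = v cosθ = 4.58×10⁵·cos58° ≈ 2.427×10⁵ m/s.
T = 2πm/(|q|B) = 2π(4.3×10⁻²⁶)/((3.2×10⁻¹⁹)(6.52×10⁻³)) ≈ 1.295×10⁻⁴ s.
pitch = v∥ T = (2.427×10⁵)(1.295×10⁻⁴) ≈ 31.4 m.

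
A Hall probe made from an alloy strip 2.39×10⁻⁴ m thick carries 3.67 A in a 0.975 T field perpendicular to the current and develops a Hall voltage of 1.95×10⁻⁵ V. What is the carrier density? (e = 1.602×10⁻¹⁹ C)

n ≈ 4.79×10²⁷ m⁻³

From V_H = IB/(n e t), n = IB/(V_H e t).
n = (3.67)(0.975)/((1.95×10⁻⁵)(1.602×10⁻¹⁹)(2.39×10⁻⁴)) ≈ 4.79×10²⁷ m⁻³.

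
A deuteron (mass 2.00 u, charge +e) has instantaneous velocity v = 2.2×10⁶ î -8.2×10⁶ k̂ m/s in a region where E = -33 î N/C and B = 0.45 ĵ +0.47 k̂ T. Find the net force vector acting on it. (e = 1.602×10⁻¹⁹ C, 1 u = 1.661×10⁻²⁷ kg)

F ≈ (5.91×10⁻¹³, -1.66×10⁻¹³, 1.59×10⁻¹³) N

v×B = (3.69×10⁶, -1.03×10⁶, 9.90×10⁵) N/C.
E + v×B = (3.69×10⁶, -1.03×10⁶, 9.90×10⁵) N/C.
F = q(E + v×B) = (1.602×10⁻¹⁹ C)·(3.69×10⁶, -1.03×10⁶, 9.90×10⁵) = (5.91×10⁻¹³, -1.66×10⁻¹³, 1.59×10⁻¹³) N.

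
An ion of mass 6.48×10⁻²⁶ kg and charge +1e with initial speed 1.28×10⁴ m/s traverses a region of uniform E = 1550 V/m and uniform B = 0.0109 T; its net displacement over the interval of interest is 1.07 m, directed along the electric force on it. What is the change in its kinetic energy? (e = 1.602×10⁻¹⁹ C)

The magnetic force is always ⟂ v and does no work; only the electric force changes KE.
ΔKE = F_E · d = |q|E d = (1.602×10⁻¹⁹)(1550)(1.07) ≈ 2.66×10⁻¹⁶ J.

ΔKE ≈ 2.66×10⁻¹⁶ J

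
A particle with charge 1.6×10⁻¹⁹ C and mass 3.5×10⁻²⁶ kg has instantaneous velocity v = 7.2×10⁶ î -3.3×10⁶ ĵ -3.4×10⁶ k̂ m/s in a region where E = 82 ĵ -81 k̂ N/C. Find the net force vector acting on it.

Only an electric field acts, so F = qE = (1.6×10⁻¹⁹ C)·(0, 82.0, -81.0) = (0, 1.31×10⁻¹⁷, -1.30×10⁻¹⁷) N.

F ≈ (0, 1.31×10⁻¹⁷, -1.30×10⁻¹⁷) N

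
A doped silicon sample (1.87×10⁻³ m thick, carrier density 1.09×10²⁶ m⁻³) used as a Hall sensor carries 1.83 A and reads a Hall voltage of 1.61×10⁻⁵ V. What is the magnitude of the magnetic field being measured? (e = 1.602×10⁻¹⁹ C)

From V_H = IB/(n e t), B = V_H n e t / I.
B = (1.61×10⁻⁵)(1.09×10²⁶)(1.602×10⁻¹⁹)(1.87×10⁻³)/1.83 ≈ 0.287 T.

B ≈ 0.287 T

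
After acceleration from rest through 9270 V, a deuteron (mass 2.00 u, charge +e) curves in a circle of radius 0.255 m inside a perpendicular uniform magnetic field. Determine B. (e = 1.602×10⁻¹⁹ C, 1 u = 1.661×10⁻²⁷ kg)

v = √(2|q|V/m) = √(2·1.602×10⁻¹⁹·9270/3.322×10⁻²⁷) ≈ 9.456×10⁵ m/s.
B = mv/(|q|r) = (3.322×10⁻²⁷)(9.456×10⁵)/((1.602×10⁻¹⁹)(0.255)) ≈ 0.0769 T.

B ≈ 0.0769 T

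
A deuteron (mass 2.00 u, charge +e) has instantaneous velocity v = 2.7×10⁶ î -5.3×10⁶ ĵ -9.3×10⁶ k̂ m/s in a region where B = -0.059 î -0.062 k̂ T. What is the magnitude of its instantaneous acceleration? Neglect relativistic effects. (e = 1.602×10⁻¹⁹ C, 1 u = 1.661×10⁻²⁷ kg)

v×B = (3.29×10⁵, 7.16×10⁵, -3.13×10⁵) N/C.
F = q v×B = (1.602×10⁻¹⁹ C)·(3.29×10⁵, 7.16×10⁵, -3.13×10⁵) = (5.26×10⁻¹⁴, 1.15×10⁻¹³, -5.01×10⁻¹⁴) N.
|a| = |F|/m = 1.358×10⁻¹³/3.322×10⁻²⁷ ≈ 4.09×10¹³ m/s².

|a| ≈ 4.09×10¹³ m/s²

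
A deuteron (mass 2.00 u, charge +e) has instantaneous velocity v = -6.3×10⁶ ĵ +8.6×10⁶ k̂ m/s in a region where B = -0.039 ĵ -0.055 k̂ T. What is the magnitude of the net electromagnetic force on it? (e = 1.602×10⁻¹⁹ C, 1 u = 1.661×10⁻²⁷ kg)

|F| ≈ 1.09×10⁻¹³ N

v×B = (6.82×10⁵, 0, 0) N/C.
F = q v×B = (1.602×10⁻¹⁹ C)·(6.82×10⁵, 0, 0) = (1.09×10⁻¹³, 0, 0) N.
|F| = 1.09×10⁻¹³ N.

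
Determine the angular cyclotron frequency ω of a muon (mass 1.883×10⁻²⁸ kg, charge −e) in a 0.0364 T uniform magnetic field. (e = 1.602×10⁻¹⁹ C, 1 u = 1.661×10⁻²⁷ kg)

ω = |q|B/m.
ω = (1.602×10⁻¹⁹)(0.0364)/1.883×10⁻²⁸ ≈ 3.10×10⁷ rad/s.

ω ≈ 3.10×10⁷ rad/s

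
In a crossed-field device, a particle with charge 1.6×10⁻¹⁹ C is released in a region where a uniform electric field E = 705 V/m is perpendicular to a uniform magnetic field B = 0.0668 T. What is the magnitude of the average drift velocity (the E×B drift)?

The steady drift has the magnetic force balancing the electric force, so v_d = E/B.
v_d = 705/0.0668 = 1.06×10⁴ m/s.

v_d ≈ 1.06×10⁴ m/s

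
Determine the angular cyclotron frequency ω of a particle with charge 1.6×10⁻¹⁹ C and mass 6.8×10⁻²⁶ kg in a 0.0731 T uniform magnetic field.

ω = |q|B/m.
ω = (1.6×10⁻¹⁹)(0.0731)/6.8×10⁻²⁶ ≈ 1.72×10⁵ rad/s.

ω ≈ 1.72×10⁵ rad/s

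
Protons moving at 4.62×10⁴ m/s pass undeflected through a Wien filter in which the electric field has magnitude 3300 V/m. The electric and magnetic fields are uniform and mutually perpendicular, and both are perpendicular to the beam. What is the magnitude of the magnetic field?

B = 0.0714 T

Balance of forces in the selector: qE = qvB ⇒ B = E/v.
B = 3300/4.62×10⁴ = 0.0714 T.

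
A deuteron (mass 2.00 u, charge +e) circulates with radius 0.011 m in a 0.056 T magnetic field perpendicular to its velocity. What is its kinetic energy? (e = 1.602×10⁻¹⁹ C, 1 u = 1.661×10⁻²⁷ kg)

v = |q|Br/m, then KE = ½mv² = (qBr)²/(2m).
v = (1.602×10⁻¹⁹)(0.056)(0.011)/3.322×10⁻²⁷ ≈ 2.971×10⁴ m/s.
KE = ½(3.322×10⁻²⁷)(2.971×10⁴)² ≈ 1.5×10⁻¹⁸ J.

KE ≈ 1.5×10⁻¹⁸ J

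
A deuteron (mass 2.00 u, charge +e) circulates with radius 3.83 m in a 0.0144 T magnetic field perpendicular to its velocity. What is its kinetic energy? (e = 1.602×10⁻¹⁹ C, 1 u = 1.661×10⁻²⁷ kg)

KE ≈ 1.17×10⁻¹⁴ J

v = |q|Br/m, then KE = ½mv² = (qBr)²/(2m).
v = (1.602×10⁻¹⁹)(0.0144)(3.83)/3.322×10⁻²⁷ ≈ 2.660×10⁶ m/s.
KE = ½(3.322×10⁻²⁷)(2.660×10⁶)² ≈ 1.17×10⁻¹⁴ J.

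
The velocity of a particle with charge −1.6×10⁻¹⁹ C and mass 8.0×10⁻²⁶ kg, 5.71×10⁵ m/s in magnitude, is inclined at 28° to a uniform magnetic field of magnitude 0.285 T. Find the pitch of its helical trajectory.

v∥ = v cosθ = 5.71×10⁵·cos28° ≈ 5.042×10⁵ m/s.
T = 2πm/(|q|B) = 2π(8.0×10⁻²⁶)/((1.6×10⁻¹⁹)(0.285)) ≈ 1.102×10⁻⁵ s.
pitch = v∥ T = (5.042×10⁵)(1.102×10⁻⁵) ≈ 5.56 m.

p ≈ 5.56 m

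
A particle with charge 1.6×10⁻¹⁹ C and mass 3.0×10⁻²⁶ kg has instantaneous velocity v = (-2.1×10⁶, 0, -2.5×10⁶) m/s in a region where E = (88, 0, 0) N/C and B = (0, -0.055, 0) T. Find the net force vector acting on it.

F ≈ (-2.20×10⁻¹⁴, 0, 1.85×10⁻¹⁴) N

v×B = (-1.38×10⁵, 0, 1.16×10⁵) N/C.
E + v×B = (-1.37×10⁵, 0, 1.16×10⁵) N/C.
F = q(E + v×B) = (1.6×10⁻¹⁹ C)·(-1.37×10⁵, 0, 1.16×10⁵) = (-2.20×10⁻¹⁴, 0, 1.85×10⁻¹⁴) N.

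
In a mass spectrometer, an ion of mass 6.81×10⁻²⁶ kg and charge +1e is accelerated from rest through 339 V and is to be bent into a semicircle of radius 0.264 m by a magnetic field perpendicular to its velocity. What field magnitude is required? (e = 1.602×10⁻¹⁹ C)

B ≈ 0.0643 T

v = √(2|q|V/m) = √(2·1.602×10⁻¹⁹·339/6.81×10⁻²⁶) ≈ 3.994×10⁴ m/s.
B = mv/(|q|r) = (6.81×10⁻²⁶)(3.994×10⁴)/((1.602×10⁻¹⁹)(0.264)) ≈ 0.0643 T.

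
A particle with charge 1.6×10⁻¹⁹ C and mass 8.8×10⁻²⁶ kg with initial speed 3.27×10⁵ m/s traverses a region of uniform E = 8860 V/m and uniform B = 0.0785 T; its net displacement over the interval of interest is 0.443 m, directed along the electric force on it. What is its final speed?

v_f ≈ 3.48×10⁵ m/s

B does no work; ΔKE = |q|E d.
½mv_f² = ½mv₀² + |q|Ed = ½(8.8×10⁻²⁶)(3.27×10⁵)² + (1.6×10⁻¹⁹)(8860)(0.443) ≈ 4.705×10⁻¹⁵ J + 6.280×10⁻¹⁶ J ≈ 5.333×10⁻¹⁵ J.
v_f = √(2·5.333×10⁻¹⁵/8.8×10⁻²⁶) ≈ 3.48×10⁵ m/s.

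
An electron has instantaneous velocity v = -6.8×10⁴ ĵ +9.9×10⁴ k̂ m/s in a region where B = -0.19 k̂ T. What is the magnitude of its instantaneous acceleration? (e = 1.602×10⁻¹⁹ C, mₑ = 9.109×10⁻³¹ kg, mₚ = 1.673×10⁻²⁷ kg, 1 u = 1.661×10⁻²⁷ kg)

|a| ≈ 2.27×10¹⁵ m/s²

v×B = (1.29×10⁴, 0, 0) N/C.
F = q v×B = (−1.602×10⁻¹⁹ C)·(1.29×10⁴, 0, 0) = (-2.07×10⁻¹⁵, 0, 0) N.
|a| = |F|/m = 2.070×10⁻¹⁵/9.109×10⁻³¹ ≈ 2.27×10¹⁵ m/s².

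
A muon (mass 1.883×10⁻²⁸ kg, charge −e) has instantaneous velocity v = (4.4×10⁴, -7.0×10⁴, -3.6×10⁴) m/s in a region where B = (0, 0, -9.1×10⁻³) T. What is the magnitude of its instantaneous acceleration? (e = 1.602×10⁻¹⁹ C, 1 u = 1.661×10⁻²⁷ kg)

|a| ≈ 6.40×10¹¹ m/s²

v×B = (637, 400, 0) N/C.
F = q v×B = (−1.602×10⁻¹⁹ C)·(637, 400, 0) = (-1.02×10⁻¹⁶, -6.41×10⁻¹⁷, 0) N.
|a| = |F|/m = 1.205×10⁻¹⁶/1.883×10⁻²⁸ ≈ 6.40×10¹¹ m/s².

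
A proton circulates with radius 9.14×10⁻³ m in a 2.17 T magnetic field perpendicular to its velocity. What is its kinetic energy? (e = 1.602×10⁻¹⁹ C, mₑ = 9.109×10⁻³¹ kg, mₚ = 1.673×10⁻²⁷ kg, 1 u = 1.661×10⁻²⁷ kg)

v = |q|Br/m, then KE = ½mv² = (qBr)²/(2m).
v = (1.602×10⁻¹⁹)(2.17)(9.14×10⁻³)/1.673×10⁻²⁷ ≈ 1.899×10⁶ m/s.
KE = ½(1.673×10⁻²⁷)(1.899×10⁶)² ≈ 3.02×10⁻¹⁵ J = 1.88×10⁴ eV.

KE ≈ 1.88×10⁴ eV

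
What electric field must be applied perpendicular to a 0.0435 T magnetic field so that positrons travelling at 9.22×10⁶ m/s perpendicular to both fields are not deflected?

E = 4.01×10⁵ V/m

For straight-line motion qE = qvB, so E = vB.
E = 9.22×10⁶ × 0.0435 = 4.01×10⁵ V/m.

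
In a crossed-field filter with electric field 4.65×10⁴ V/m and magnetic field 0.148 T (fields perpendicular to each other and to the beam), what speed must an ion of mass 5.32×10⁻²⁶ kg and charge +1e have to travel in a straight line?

Straight-line motion ⇒ electric and magnetic forces cancel, so E = vB.
v = E/B = 4.65×10⁴/0.148 = 3.14×10⁵ m/s.

v = 3.14×10⁵ m/s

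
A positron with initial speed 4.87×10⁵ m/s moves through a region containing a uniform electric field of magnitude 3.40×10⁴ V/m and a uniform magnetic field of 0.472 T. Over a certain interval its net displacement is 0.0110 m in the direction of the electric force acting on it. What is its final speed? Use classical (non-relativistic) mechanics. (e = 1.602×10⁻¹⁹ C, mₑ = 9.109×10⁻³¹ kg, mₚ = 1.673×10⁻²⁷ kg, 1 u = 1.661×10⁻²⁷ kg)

v_f ≈ 1.15×10⁷ m/s

B does no work; ΔKE = |q|E d.
½mv_f² = ½mv₀² + |q|Ed = ½(9.109×10⁻³¹)(4.87×10⁵)² + (1.602×10⁻¹⁹)(3.40×10⁴)(0.0110) ≈ 1.080×10⁻¹⁹ J + 5.991×10⁻¹⁷ J ≈ 6.002×10⁻¹⁷ J.
v_f = √(2·6.002×10⁻¹⁷/9.109×10⁻³¹) ≈ 1.15×10⁷ m/s.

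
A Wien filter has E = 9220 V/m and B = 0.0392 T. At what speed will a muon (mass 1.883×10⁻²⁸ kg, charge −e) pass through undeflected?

Straight-line motion ⇒ electric and magnetic forces cancel, so E = vB.
v = E/B = 9220/0.0392 = 2.35×10⁵ m/s.
The result is independent of the particle's charge and mass.

v = 2.35×10⁵ m/s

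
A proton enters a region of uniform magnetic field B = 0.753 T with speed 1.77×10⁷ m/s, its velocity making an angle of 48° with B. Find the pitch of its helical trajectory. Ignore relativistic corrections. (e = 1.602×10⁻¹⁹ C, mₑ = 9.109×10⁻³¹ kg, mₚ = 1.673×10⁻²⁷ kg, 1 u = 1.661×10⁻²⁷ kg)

v∥ = v cosθ = 1.77×10⁷·cos48° ≈ 1.184×10⁷ m/s.
T = 2πm/(|q|B) = 2π(1.673×10⁻²⁷)/((1.602×10⁻¹⁹)(0.753)) ≈ 8.714×10⁻⁸ s.
pitch = v∥ T = (1.184×10⁷)(8.714×10⁻⁸) ≈ 1.03 m.

p ≈ 1.03 m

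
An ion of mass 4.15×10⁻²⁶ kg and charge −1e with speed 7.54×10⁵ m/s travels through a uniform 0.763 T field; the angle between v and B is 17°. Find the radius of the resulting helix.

v⊥ = v sinθ = 7.54×10⁵·sin17° ≈ 2.204×10⁵ m/s.
r = m v⊥/(|q|B) = (4.15×10⁻²⁶)(2.204×10⁵)/((1.602×10⁻¹⁹)(0.763)) ≈ 0.0748 m.

r ≈ 0.0748 m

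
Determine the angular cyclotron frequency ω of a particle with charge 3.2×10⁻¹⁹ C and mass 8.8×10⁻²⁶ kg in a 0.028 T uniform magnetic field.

ω ≈ 1.0×10⁵ rad/s

ω = |q|B/m.
ω = (3.2×10⁻¹⁹)(0.028)/8.8×10⁻²⁶ ≈ 1.0×10⁵ rad/s.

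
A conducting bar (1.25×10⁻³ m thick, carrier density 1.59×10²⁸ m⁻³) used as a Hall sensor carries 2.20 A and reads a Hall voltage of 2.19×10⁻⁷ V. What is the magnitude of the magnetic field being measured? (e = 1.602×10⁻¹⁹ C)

From V_H = IB/(n e t), B = V_H n e t / I.
B = (2.19×10⁻⁷)(1.59×10²⁸)(1.602×10⁻¹⁹)(1.25×10⁻³)/2.20 ≈ 0.317 T.

B ≈ 0.317 T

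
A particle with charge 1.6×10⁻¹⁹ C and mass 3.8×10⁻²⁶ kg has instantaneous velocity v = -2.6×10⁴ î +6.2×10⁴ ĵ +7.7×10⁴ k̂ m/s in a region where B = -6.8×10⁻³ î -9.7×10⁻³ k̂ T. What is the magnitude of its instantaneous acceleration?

v×B = (-601, -776, 422) N/C.
F = q v×B = (1.6×10⁻¹⁹ C)·(-601, -776, 422) = (-9.62×10⁻¹⁷, -1.24×10⁻¹⁶, 6.75×10⁻¹⁷) N.
|a| = |F|/m = 1.709×10⁻¹⁶/3.8×10⁻²⁶ ≈ 4.50×10⁹ m/s².

|a| ≈ 4.50×10⁹ m/s²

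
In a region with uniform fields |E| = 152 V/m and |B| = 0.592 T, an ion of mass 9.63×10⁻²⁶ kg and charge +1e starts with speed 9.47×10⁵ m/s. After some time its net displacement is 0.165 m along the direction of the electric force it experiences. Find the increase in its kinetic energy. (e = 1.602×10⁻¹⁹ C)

ΔKE ≈ 4.02×10⁻¹⁸ J

The magnetic force is always ⟂ v and does no work; only the electric force changes KE.
ΔKE = F_E · d = |q|E d = (1.602×10⁻¹⁹)(152)(0.165) ≈ 4.02×10⁻¹⁸ J.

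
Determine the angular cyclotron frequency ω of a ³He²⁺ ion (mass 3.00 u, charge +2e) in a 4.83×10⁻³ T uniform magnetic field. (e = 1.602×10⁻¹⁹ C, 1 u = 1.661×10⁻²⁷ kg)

ω = |q|B/m.
ω = (3.204×10⁻¹⁹)(4.83×10⁻³)/4.983×10⁻²⁷ ≈ 3.11×10⁵ rad/s.

ω ≈ 3.11×10⁵ rad/s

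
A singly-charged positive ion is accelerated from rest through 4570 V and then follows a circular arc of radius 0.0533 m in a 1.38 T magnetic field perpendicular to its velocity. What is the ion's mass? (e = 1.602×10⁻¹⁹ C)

Combine |q|V = ½mv² and r = mv/(|q|B): eliminate v to get m = qB²r²/(2V).
m = (1.602×10⁻¹⁹)(1.38)²(0.0533)²/(2·4570) ≈ 9.48×10⁻²⁶ kg.

m ≈ 9.48×10⁻²⁶ kg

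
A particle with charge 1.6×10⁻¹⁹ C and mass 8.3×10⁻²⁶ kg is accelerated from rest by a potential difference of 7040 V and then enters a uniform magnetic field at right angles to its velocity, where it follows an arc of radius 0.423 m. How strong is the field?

v = √(2|q|V/m) = √(2·1.6×10⁻¹⁹·7040/8.3×10⁻²⁶) ≈ 1.647×10⁵ m/s.
B = mv/(|q|r) = (8.3×10⁻²⁶)(1.647×10⁵)/((1.6×10⁻¹⁹)(0.423)) ≈ 0.202 T.

B ≈ 0.202 T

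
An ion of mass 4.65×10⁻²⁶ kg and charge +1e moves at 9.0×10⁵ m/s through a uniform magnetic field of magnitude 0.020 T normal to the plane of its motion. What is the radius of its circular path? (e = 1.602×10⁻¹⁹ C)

The magnetic force provides the centripetal force: |q|vB = mv²/r.
r = mv/(|q|B) = (4.65×10⁻²⁶)(9.0×10⁵)/((1.602×10⁻¹⁹)(0.020)) ≈ 13 m.

r ≈ 13 m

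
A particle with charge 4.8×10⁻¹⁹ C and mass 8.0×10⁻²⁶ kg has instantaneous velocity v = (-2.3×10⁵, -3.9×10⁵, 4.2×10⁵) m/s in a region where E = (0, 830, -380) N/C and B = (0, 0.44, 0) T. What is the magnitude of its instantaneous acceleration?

|a| ≈ 1.27×10¹² m/s²

v×B = (-1.85×10⁵, 0, -1.01×10⁵) N/C.
E + v×B = (-1.85×10⁵, 830, -1.02×10⁵) N/C.
F = q(E + v×B) = (4.8×10⁻¹⁹ C)·(-1.85×10⁵, 830, -1.02×10⁵) = (-8.87×10⁻¹⁴, 3.98×10⁻¹⁶, -4.88×10⁻¹⁴) N.
|a| = |F|/m = 1.012×10⁻¹³/8.0×10⁻²⁶ ≈ 1.27×10¹² m/s².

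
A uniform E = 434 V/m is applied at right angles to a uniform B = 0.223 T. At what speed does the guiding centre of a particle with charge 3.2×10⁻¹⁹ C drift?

v_d ≈ 1950 m/s

The E×B drift speed is v_d = E/B.
v_d = 434/0.223 = 1950 m/s.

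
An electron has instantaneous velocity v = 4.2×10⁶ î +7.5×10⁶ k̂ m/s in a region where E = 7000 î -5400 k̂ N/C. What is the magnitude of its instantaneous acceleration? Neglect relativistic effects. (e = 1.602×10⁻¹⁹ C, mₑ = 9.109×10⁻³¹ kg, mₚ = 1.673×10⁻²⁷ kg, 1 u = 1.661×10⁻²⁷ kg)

|a| ≈ 1.55×10¹⁵ m/s²

Only an electric field acts, so F = qE = (−1.602×10⁻¹⁹ C)·(7000, 0, -5400) = (-1.12×10⁻¹⁵, 0, 8.65×10⁻¹⁶) N.
|a| = |F|/m = 1.416×10⁻¹⁵/9.109×10⁻³¹ ≈ 1.55×10¹⁵ m/s².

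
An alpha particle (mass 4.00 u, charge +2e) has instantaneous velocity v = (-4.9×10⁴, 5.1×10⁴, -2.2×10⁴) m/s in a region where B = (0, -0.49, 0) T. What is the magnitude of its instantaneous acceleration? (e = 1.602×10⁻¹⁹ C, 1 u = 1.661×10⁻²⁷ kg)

v×B = (-1.08×10⁴, 0, 2.40×10⁴) N/C.
F = q v×B = (3.204×10⁻¹⁹ C)·(-1.08×10⁴, 0, 2.40×10⁴) = (-3.45×10⁻¹⁵, 0, 7.69×10⁻¹⁵) N.
|a| = |F|/m = 8.433×10⁻¹⁵/6.644×10⁻²⁷ ≈ 1.27×10¹² m/s².

|a| ≈ 1.27×10¹² m/s²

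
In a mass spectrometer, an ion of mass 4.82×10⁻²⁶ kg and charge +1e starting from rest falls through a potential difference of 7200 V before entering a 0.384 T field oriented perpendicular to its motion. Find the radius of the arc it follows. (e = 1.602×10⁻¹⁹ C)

r ≈ 0.171 m

Acceleration: |q|V = ½mv² ⇒ v = √(2|q|V/m) = √(2·1.602×10⁻¹⁹·7200/4.82×10⁻²⁶) ≈ 2.188×10⁵ m/s.
In the field: r = mv/(|q|B) = (4.82×10⁻²⁶)(2.188×10⁵)/((1.602×10⁻¹⁹)(0.384)) ≈ 0.171 m.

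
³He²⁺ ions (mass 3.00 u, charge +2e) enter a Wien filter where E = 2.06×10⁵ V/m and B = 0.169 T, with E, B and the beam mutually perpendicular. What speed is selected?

For undeflected motion the electric and magnetic forces balance: qE = qvB.
v = E/B = 2.06×10⁵/0.169 = 1.22×10⁶ m/s.

v = 1.22×10⁶ m/s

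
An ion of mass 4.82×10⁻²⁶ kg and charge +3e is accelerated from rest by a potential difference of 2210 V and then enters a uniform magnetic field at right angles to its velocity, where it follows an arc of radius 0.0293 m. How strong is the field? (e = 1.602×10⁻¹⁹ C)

v = √(2|q|V/m) = √(2·4.806×10⁻¹⁹·2210/4.82×10⁻²⁶) ≈ 2.099×10⁵ m/s.
B = mv/(|q|r) = (4.82×10⁻²⁶)(2.099×10⁵)/((4.806×10⁻¹⁹)(0.0293)) ≈ 0.719 T.

B ≈ 0.719 T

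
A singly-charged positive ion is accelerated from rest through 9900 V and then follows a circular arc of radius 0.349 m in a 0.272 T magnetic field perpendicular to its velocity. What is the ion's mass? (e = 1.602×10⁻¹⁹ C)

Combine |q|V = ½mv² and r = mv/(|q|B): eliminate v to get m = qB²r²/(2V).
m = (1.602×10⁻¹⁹)(0.272)²(0.349)²/(2·9900) ≈ 7.29×10⁻²⁶ kg.

m ≈ 7.29×10⁻²⁶ kg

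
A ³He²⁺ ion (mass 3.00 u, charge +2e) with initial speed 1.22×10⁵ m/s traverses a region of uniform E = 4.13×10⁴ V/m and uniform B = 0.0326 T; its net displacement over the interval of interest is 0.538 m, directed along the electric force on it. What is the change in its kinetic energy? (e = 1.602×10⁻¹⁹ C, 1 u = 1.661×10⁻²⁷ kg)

The magnetic force is always ⟂ v and does no work; only the electric force changes KE.
ΔKE = F_E · d = |q|E d = (3.204×10⁻¹⁹)(4.13×10⁴)(0.538) ≈ 7.12×10⁻¹⁵ J.

ΔKE ≈ 7.12×10⁻¹⁵ J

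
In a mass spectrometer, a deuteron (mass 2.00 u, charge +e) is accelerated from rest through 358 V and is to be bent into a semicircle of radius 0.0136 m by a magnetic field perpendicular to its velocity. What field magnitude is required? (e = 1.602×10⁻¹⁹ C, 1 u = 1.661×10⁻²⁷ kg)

v = √(2|q|V/m) = √(2·1.602×10⁻¹⁹·358/3.322×10⁻²⁷) ≈ 1.858×10⁵ m/s.
B = mv/(|q|r) = (3.322×10⁻²⁷)(1.858×10⁵)/((1.602×10⁻¹⁹)(0.0136)) ≈ 0.283 T.

B ≈ 0.283 T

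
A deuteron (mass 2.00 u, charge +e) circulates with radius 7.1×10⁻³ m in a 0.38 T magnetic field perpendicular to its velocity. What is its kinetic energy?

KE ≈ 2.8×10⁻¹⁷ J

v = |q|Br/m, then KE = ½mv² = (qBr)²/(2m).
v = (1.602×10⁻¹⁹)(0.38)(7.1×10⁻³)/3.322×10⁻²⁷ ≈ 1.301×10⁵ m/s.
KE = ½(3.322×10⁻²⁷)(1.301×10⁵)² ≈ 2.8×10⁻¹⁷ J.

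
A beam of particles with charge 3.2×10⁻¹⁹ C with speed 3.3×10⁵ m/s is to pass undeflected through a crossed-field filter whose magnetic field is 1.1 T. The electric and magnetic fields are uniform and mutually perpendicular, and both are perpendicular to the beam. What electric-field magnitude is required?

For straight-line motion qE = qvB, so E = vB.
E = 3.3×10⁵ × 1.1 = 3.6×10⁵ V/m.

E = 3.6×10⁵ V/m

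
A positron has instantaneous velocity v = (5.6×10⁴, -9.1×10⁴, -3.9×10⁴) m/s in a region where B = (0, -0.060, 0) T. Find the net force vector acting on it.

v×B = (-2340, 0, -3360) N/C.
F = q v×B = (1.602×10⁻¹⁹ C)·(-2340, 0, -3360) = (-3.75×10⁻¹⁶, 0, -5.38×10⁻¹⁶) N.

F ≈ (-3.75×10⁻¹⁶, 0, -5.38×10⁻¹⁶) N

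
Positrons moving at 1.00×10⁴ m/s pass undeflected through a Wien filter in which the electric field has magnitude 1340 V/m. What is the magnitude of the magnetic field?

B = 0.134 T

Balance of forces in the selector: qE = qvB ⇒ B = E/v.
B = 1340/1.00×10⁴ = 0.134 T.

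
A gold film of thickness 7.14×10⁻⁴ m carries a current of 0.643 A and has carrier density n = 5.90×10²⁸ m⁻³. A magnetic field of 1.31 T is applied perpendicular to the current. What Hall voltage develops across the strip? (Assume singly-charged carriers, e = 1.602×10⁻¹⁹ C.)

V_H = IB/(n e t).
V_H = (0.643)(1.31)/((5.90×10²⁸)(1.602×10⁻¹⁹)(7.14×10⁻⁴)) ≈ 1.25×10⁻⁷ V.

V_H ≈ 1.25×10⁻⁷ V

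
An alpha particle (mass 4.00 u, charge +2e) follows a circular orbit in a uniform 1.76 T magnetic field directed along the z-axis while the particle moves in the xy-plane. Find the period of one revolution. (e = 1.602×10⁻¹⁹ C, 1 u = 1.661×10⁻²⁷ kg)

T ≈ 7.40×10⁻⁸ s

The cyclotron period depends only on m, q, B: T = 2πm/(|q|B).
T = 2π(6.644×10⁻²⁷)/((3.204×10⁻¹⁹)(1.76)) ≈ 7.40×10⁻⁸ s.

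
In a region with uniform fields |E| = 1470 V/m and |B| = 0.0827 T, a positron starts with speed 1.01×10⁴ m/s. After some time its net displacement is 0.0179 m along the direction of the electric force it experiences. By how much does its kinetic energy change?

ΔKE ≈ 4.22×10⁻¹⁸ J

The magnetic force is always ⟂ v and does no work; only the electric force changes KE.
ΔKE = F_E · d = |q|E d = (1.602×10⁻¹⁹)(1470)(0.0179) ≈ 4.22×10⁻¹⁸ J.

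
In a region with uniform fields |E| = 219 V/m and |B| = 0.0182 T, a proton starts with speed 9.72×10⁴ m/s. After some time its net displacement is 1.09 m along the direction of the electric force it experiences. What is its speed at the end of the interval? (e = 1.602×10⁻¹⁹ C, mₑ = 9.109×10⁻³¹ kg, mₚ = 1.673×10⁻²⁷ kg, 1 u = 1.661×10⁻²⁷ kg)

B does no work; ΔKE = |q|E d.
½mv_f² = ½mv₀² + |q|Ed = ½(1.673×10⁻²⁷)(9.72×10⁴)² + (1.602×10⁻¹⁹)(219)(1.09) ≈ 7.903×10⁻¹⁸ J + 3.824×10⁻¹⁷ J ≈ 4.614×10⁻¹⁷ J.
v_f = √(2·4.614×10⁻¹⁷/1.673×10⁻²⁷) ≈ 2.35×10⁵ m/s.

v_f ≈ 2.35×10⁵ m/s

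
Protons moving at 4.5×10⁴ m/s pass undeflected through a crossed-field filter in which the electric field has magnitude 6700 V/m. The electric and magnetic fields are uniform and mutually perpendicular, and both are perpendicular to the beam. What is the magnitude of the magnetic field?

Balance of forces in the selector: qE = qvB ⇒ B = E/v.
B = 6700/4.5×10⁴ = 0.15 T.

B = 0.15 T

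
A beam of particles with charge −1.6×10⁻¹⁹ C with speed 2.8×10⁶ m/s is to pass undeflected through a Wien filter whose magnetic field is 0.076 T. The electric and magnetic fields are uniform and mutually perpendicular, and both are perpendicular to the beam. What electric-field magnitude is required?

For straight-line motion qE = qvB, so E = vB.
E = 2.8×10⁶ × 0.076 = 2.1×10⁵ V/m.

E = 2.1×10⁵ V/m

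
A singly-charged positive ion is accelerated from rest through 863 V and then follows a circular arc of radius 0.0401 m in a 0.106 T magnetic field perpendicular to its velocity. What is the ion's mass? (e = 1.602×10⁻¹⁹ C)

Combine |q|V = ½mv² and r = mv/(|q|B): eliminate v to get m = qB²r²/(2V).
m = (1.602×10⁻¹⁹)(0.106)²(0.0401)²/(2·863) ≈ 1.68×10⁻²⁷ kg.

m ≈ 1.68×10⁻²⁷ kg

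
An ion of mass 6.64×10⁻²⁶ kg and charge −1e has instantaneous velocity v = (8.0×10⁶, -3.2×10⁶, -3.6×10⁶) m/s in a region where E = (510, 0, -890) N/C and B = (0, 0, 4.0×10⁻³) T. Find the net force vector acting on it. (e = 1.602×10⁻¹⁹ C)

F ≈ (1.97×10⁻¹⁵, 5.13×10⁻¹⁵, 1.43×10⁻¹⁶) N

v×B = (-1.28×10⁴, -3.20×10⁴, 0) N/C.
E + v×B = (-1.23×10⁴, -3.20×10⁴, -890) N/C.
F = q(E + v×B) = (−1.602×10⁻¹⁹ C)·(-1.23×10⁴, -3.20×10⁴, -890) = (1.97×10⁻¹⁵, 5.13×10⁻¹⁵, 1.43×10⁻¹⁶) N.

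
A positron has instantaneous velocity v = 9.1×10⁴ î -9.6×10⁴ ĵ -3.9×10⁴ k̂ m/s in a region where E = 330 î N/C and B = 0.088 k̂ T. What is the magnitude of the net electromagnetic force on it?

|F| ≈ 1.83×10⁻¹⁵ N

v×B = (-8450, -8010, 0) N/C.
E + v×B = (-8120, -8010, 0) N/C.
F = q(E + v×B) = (1.602×10⁻¹⁹ C)·(-8120, -8010, 0) = (-1.30×10⁻¹⁵, -1.28×10⁻¹⁵, 0) N.
|F| = 1.83×10⁻¹⁵ N.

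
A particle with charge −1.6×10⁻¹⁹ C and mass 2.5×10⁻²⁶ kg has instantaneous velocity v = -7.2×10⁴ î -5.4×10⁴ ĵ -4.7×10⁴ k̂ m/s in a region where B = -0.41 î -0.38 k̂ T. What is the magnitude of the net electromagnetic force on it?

v×B = (2.05×10⁴, -8090, -2.21×10⁴) N/C.
F = q v×B = (−1.6×10⁻¹⁹ C)·(2.05×10⁴, -8090, -2.21×10⁴) = (-3.28×10⁻¹⁵, 1.29×10⁻¹⁵, 3.54×10⁻¹⁵) N.
|F| = 5.00×10⁻¹⁵ N.

|F| ≈ 5.00×10⁻¹⁵ N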